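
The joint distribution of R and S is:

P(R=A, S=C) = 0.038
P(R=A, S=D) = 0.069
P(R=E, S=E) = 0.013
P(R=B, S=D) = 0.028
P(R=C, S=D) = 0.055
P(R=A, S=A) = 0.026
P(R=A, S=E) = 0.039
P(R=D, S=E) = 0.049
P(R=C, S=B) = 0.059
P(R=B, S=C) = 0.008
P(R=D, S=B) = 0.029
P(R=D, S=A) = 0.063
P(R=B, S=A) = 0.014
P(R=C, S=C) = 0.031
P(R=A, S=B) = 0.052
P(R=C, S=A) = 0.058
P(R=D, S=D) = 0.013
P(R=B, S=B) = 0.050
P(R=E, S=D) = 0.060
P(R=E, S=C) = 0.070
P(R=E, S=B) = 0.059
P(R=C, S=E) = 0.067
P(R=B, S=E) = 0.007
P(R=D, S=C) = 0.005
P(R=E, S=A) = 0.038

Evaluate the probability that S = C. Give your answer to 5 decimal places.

0.15200

P(S=C) = 0.038 + 0.008 + 0.031 + 0.005 + 0.070 = 0.152.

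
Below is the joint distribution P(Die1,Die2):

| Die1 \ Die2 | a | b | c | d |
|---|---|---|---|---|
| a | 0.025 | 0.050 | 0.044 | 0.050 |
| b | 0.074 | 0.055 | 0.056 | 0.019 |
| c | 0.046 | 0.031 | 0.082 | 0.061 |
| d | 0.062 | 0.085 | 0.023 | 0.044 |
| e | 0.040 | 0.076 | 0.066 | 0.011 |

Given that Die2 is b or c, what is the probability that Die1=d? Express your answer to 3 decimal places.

P(Die2=b) = 0.050 + 0.055 + 0.031 + 0.085 + 0.076 = 0.297.
P(Die2=c) = 0.044 + 0.056 + 0.082 + 0.023 + 0.066 = 0.271.
P(Die2 ∈ {b, c}) = 0.297 + 0.271 = 0.568; P(Die1=d, Die2 ∈ {b, c}) = 0.085 + 0.023 = 0.108.
P(Die1=d | Die2 ∈ {b, c}) = 0.108/0.568 = 0.190.

0.190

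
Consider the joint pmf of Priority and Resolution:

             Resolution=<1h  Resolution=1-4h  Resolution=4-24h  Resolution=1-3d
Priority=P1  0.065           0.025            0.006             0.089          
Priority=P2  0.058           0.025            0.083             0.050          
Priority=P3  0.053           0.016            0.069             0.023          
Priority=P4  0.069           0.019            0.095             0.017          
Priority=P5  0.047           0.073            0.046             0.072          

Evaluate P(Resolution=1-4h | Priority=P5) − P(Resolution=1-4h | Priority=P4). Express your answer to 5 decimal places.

P(Priority=P5) = 0.047 + 0.073 + 0.046 + 0.072 = 0.238; P(Resolution=1-4h | Priority=P5) = 0.073/0.238 = 0.306723.
P(Priority=P4) = 0.069 + 0.019 + 0.095 + 0.017 = 0.200; P(Resolution=1-4h | Priority=P4) = 0.019/0.200 = 0.095000.
Difference = 0.21172.

0.21172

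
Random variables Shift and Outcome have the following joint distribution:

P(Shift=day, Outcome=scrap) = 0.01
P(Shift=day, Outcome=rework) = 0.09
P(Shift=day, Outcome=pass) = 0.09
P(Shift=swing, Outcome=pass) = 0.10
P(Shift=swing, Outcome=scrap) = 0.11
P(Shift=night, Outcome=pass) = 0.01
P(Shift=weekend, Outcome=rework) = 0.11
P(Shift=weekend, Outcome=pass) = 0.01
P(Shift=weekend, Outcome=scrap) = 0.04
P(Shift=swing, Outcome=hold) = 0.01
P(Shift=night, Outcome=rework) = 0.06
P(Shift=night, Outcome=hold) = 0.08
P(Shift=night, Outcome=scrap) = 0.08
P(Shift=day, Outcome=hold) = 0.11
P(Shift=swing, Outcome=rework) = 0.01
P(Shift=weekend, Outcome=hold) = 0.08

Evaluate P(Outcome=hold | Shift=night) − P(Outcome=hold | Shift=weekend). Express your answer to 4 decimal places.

P(Shift=night) = 0.01 + 0.06 + 0.08 + 0.08 = 0.23; P(Outcome=hold | Shift=night) = 0.08/0.23 = 0.34783.
P(Shift=weekend) = 0.01 + 0.11 + 0.04 + 0.08 = 0.24; P(Outcome=hold | Shift=weekend) = 0.08/0.24 = 0.33333.
Difference = 0.0145.

0.0145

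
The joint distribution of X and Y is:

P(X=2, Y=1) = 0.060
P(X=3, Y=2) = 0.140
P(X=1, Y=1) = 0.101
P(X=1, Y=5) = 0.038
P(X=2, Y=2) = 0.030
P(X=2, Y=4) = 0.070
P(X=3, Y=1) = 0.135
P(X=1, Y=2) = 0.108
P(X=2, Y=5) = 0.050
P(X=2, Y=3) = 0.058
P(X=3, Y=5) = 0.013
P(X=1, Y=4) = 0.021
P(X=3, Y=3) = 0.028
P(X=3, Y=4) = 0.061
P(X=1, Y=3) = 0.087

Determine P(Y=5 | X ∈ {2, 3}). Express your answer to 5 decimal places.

0.09767

P(X=2) = 0.060 + 0.030 + 0.058 + 0.070 + 0.050 = 0.268.
P(X=3) = 0.135 + 0.140 + 0.028 + 0.061 + 0.013 = 0.377.
P(X ∈ {2, 3}) = 0.268 + 0.377 = 0.645; P(Y=5, X ∈ {2, 3}) = 0.050 + 0.013 = 0.063.
P(Y=5 | X ∈ {2, 3}) = 0.063/0.645 = 0.09767.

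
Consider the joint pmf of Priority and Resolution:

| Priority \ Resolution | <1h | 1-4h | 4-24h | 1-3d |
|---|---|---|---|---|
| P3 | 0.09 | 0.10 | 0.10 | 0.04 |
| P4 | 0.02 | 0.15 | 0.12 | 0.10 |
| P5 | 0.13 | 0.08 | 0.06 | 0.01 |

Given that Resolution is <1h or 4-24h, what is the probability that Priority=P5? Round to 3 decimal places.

0.365

P(Resolution=<1h) = 0.09 + 0.02 + 0.13 = 0.24.
P(Resolution=4-24h) = 0.10 + 0.12 + 0.06 = 0.28.
P(Resolution ∈ {<1h, 4-24h}) = 0.24 + 0.28 = 0.52; P(Priority=P5, Resolution ∈ {<1h, 4-24h}) = 0.13 + 0.06 = 0.19.
P(Priority=P5 | Resolution ∈ {<1h, 4-24h}) = 0.19/0.52 = 0.365.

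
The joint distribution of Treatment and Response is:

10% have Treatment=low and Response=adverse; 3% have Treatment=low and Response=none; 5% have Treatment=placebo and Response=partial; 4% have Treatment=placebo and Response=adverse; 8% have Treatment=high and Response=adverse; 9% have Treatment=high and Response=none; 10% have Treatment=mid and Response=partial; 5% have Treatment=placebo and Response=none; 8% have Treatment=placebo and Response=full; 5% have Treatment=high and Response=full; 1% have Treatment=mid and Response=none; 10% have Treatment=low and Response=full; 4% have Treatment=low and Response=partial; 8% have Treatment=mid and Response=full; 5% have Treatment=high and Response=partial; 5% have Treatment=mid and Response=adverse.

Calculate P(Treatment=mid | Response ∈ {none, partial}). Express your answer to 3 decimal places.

0.262

P(Response=none) = 0.05 + 0.03 + 0.01 + 0.09 = 0.18.
P(Response=partial) = 0.05 + 0.04 + 0.10 + 0.05 = 0.24.
P(Response ∈ {none, partial}) = 0.18 + 0.24 = 0.42; P(Treatment=mid, Response ∈ {none, partial}) = 0.01 + 0.10 = 0.11.
P(Treatment=mid | Response ∈ {none, partial}) = 0.11/0.42 = 0.262.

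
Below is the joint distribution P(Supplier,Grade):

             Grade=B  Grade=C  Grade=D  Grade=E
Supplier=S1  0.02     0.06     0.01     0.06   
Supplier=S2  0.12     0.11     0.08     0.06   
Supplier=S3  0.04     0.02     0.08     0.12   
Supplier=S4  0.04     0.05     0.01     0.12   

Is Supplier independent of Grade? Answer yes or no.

P(Supplier=S2) = 0.37 and P(Grade=E) = 0.36, so their product is 0.1332, but P(Supplier=S2, Grade=E) = 0.06. Since these differ, Supplier and Grade are not independent.

no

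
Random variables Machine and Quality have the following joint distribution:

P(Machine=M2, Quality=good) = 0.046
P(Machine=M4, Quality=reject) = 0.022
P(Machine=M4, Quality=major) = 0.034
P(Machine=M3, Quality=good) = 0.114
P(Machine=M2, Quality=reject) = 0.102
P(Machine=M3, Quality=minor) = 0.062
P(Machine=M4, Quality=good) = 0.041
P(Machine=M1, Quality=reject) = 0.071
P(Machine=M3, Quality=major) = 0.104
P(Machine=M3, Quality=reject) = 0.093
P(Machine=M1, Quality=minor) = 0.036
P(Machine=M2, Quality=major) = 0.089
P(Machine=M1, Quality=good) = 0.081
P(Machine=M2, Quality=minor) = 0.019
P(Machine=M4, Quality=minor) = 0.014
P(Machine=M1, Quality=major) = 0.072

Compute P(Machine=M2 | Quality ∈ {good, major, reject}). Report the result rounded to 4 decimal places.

0.2727

P(Quality=good) = 0.081 + 0.046 + 0.114 + 0.041 = 0.282.
P(Quality=major) = 0.072 + 0.089 + 0.104 + 0.034 = 0.299.
P(Quality=reject) = 0.071 + 0.102 + 0.093 + 0.022 = 0.288.
P(Quality ∈ {good, major, reject}) = 0.282 + 0.299 + 0.288 = 0.869; P(Machine=M2, Quality ∈ {good, major, reject}) = 0.046 + 0.089 + 0.102 = 0.237.
P(Machine=M2 | Quality ∈ {good, major, reject}) = 0.237/0.869 = 0.2727.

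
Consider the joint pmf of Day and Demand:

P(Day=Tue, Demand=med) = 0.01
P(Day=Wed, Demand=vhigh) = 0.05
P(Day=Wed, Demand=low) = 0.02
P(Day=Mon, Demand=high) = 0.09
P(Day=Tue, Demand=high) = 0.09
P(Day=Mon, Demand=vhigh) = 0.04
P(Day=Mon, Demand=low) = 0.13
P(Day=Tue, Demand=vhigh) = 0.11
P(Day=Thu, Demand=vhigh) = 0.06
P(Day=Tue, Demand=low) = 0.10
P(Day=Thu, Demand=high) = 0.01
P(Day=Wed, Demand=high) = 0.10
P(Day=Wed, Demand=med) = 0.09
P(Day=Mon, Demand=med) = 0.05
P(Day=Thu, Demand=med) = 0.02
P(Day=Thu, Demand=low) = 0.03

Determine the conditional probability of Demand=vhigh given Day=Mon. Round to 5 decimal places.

P(Day=Mon) = 0.13 + 0.05 + 0.09 + 0.04 = 0.31.
P(Demand=vhigh | Day=Mon) = 0.04/0.31 = 0.12903.

0.12903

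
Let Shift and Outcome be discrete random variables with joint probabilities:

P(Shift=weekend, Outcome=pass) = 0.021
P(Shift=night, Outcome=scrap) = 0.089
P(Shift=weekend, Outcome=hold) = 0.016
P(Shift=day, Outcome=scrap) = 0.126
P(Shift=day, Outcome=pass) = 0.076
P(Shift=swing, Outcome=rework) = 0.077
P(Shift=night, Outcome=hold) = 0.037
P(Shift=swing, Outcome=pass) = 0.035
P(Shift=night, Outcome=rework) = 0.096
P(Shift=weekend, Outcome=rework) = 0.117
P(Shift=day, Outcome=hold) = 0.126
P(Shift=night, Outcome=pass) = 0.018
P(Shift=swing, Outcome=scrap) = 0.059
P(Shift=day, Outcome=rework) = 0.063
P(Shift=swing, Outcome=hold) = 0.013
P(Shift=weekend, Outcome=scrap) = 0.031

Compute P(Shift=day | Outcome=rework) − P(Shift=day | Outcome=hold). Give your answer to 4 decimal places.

P(Outcome=rework) = 0.063 + 0.077 + 0.096 + 0.117 = 0.353; P(Shift=day | Outcome=rework) = 0.063/0.353 = 0.17847.
P(Outcome=hold) = 0.126 + 0.013 + 0.037 + 0.016 = 0.192; P(Shift=day | Outcome=hold) = 0.126/0.192 = 0.65625.
Difference = -0.4778.

-0.4778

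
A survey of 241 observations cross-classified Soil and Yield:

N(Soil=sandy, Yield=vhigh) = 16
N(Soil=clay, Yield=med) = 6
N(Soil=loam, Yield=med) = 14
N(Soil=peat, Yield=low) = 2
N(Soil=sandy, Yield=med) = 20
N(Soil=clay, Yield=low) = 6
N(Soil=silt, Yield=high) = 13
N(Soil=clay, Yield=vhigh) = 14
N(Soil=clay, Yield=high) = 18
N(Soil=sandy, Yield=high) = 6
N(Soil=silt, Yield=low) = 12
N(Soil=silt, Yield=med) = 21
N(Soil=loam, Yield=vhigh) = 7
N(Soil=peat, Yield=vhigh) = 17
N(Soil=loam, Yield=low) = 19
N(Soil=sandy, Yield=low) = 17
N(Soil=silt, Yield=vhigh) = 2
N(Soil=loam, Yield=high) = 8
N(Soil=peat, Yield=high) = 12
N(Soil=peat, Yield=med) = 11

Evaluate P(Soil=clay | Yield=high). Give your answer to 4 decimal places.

0.3158

Total with Yield=high: 6 + 8 + 18 + 13 + 12 = 57.
P(Soil=clay | Yield=high) = 18/57 = 0.3158.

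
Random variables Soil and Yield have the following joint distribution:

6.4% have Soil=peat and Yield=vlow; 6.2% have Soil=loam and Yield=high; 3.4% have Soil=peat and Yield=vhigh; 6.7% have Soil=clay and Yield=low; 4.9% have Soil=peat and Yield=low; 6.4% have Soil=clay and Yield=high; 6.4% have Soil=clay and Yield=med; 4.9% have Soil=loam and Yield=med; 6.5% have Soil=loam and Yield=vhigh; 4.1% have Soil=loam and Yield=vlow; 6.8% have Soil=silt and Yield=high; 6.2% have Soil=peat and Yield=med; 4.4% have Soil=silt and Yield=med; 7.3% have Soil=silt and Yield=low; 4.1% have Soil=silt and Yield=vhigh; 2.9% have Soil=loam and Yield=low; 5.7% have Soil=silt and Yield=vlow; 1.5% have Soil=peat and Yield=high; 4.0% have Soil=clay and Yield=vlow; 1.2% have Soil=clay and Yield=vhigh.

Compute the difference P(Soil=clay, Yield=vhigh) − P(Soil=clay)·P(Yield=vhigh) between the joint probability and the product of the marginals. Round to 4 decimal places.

P(Soil=clay) = 0.040 + 0.067 + 0.064 + 0.064 + 0.012 = 0.247.
P(Yield=vhigh) = 0.065 + 0.012 + 0.041 + 0.034 = 0.152.
P(Soil=clay, Yield=vhigh) − P(Soil=clay)P(Yield=vhigh) = 0.012 − 0.247×0.152 = -0.0255.

-0.0255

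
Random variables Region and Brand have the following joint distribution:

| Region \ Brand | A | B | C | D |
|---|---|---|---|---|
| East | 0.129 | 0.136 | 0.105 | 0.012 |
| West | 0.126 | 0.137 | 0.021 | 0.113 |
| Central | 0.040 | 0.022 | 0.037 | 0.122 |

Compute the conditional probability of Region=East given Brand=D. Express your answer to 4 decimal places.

P(Brand=D) = 0.012 + 0.113 + 0.122 = 0.247.
P(Region=East | Brand=D) = 0.012/0.247 = 0.0486.

0.0486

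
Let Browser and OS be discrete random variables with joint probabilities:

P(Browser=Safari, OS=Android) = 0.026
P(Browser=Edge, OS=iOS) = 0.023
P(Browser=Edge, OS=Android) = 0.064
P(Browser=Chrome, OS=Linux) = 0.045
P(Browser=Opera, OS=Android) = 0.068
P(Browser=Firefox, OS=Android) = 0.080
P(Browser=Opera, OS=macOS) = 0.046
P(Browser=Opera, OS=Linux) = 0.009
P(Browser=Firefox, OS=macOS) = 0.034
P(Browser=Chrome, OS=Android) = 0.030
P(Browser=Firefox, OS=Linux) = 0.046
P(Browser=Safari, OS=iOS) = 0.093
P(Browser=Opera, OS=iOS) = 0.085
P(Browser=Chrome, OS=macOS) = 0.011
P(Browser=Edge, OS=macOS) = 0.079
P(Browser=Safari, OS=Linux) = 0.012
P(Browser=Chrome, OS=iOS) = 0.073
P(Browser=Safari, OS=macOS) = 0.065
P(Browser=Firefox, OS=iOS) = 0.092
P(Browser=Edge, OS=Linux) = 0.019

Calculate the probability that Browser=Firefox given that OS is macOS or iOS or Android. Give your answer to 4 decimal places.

0.2371

P(OS=macOS) = 0.011 + 0.034 + 0.065 + 0.079 + 0.046 = 0.235.
P(OS=iOS) = 0.073 + 0.092 + 0.093 + 0.023 + 0.085 = 0.366.
P(OS=Android) = 0.030 + 0.080 + 0.026 + 0.064 + 0.068 = 0.268.
P(OS ∈ {macOS, iOS, Android}) = 0.235 + 0.366 + 0.268 = 0.869; P(Browser=Firefox, OS ∈ {macOS, iOS, Android}) = 0.034 + 0.092 + 0.080 = 0.206.
P(Browser=Firefox | OS ∈ {macOS, iOS, Android}) = 0.206/0.869 = 0.2371.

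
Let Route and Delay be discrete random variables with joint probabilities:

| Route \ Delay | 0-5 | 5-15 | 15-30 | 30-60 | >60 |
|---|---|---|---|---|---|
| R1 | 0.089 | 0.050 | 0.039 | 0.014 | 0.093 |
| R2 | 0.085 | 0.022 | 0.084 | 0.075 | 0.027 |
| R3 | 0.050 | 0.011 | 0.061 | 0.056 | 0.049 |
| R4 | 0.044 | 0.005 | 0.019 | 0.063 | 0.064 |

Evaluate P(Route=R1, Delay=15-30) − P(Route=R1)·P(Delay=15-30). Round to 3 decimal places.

P(Route=R1) = 0.089 + 0.050 + 0.039 + 0.014 + 0.093 = 0.285.
P(Delay=15-30) = 0.039 + 0.084 + 0.061 + 0.019 = 0.203.
P(Route=R1, Delay=15-30) − P(Route=R1)P(Delay=15-30) = 0.039 − 0.285×0.203 = -0.019.

-0.019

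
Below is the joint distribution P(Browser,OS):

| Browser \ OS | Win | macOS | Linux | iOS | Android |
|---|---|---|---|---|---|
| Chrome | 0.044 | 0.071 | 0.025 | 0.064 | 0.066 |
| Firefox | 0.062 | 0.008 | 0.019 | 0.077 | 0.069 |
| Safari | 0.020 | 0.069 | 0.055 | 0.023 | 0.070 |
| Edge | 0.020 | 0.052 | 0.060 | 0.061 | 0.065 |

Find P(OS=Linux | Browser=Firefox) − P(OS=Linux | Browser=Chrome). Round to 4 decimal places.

P(Browser=Firefox) = 0.062 + 0.008 + 0.019 + 0.077 + 0.069 = 0.235; P(OS=Linux | Browser=Firefox) = 0.019/0.235 = 0.08085.
P(Browser=Chrome) = 0.044 + 0.071 + 0.025 + 0.064 + 0.066 = 0.270; P(OS=Linux | Browser=Chrome) = 0.025/0.270 = 0.09259.
Difference = -0.0117.

-0.0117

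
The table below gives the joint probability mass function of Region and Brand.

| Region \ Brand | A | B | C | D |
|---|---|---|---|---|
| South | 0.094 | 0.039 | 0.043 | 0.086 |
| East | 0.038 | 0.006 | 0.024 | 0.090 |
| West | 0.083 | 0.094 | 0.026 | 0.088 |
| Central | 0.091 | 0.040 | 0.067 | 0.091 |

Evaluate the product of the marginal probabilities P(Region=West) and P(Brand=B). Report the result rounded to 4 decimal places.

0.0521

P(Region=West) = 0.083 + 0.094 + 0.026 + 0.088 = 0.291.
P(Brand=B) = 0.039 + 0.006 + 0.094 + 0.040 = 0.179.
Product: 0.291 × 0.179 = 0.0521.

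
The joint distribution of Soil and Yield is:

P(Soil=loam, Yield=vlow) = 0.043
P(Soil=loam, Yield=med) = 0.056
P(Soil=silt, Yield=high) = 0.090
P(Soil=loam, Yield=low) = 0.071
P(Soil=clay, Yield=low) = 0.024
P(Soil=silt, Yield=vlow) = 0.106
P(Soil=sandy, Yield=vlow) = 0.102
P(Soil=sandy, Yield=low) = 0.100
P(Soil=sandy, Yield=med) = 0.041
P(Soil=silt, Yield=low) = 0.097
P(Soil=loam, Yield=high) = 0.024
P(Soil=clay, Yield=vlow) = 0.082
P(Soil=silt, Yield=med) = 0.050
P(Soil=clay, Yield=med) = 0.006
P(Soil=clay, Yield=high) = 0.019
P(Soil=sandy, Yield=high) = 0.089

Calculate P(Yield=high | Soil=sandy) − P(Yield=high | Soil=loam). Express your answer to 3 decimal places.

P(Soil=sandy) = 0.102 + 0.100 + 0.041 + 0.089 = 0.332; P(Yield=high | Soil=sandy) = 0.089/0.332 = 0.2681.
P(Soil=loam) = 0.043 + 0.071 + 0.056 + 0.024 = 0.194; P(Yield=high | Soil=loam) = 0.024/0.194 = 0.1237.
Difference = 0.144.

0.144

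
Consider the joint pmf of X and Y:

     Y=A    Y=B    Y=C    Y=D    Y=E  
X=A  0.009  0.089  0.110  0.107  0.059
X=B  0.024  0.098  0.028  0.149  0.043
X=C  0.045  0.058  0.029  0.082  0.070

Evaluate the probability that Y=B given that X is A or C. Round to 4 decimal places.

P(X=A) = 0.009 + 0.089 + 0.110 + 0.107 + 0.059 = 0.374.
P(X=C) = 0.045 + 0.058 + 0.029 + 0.082 + 0.070 = 0.284.
P(X ∈ {A, C}) = 0.374 + 0.284 = 0.658; P(Y=B, X ∈ {A, C}) = 0.089 + 0.058 = 0.147.
P(Y=B | X ∈ {A, C}) = 0.147/0.658 = 0.2234.

0.2234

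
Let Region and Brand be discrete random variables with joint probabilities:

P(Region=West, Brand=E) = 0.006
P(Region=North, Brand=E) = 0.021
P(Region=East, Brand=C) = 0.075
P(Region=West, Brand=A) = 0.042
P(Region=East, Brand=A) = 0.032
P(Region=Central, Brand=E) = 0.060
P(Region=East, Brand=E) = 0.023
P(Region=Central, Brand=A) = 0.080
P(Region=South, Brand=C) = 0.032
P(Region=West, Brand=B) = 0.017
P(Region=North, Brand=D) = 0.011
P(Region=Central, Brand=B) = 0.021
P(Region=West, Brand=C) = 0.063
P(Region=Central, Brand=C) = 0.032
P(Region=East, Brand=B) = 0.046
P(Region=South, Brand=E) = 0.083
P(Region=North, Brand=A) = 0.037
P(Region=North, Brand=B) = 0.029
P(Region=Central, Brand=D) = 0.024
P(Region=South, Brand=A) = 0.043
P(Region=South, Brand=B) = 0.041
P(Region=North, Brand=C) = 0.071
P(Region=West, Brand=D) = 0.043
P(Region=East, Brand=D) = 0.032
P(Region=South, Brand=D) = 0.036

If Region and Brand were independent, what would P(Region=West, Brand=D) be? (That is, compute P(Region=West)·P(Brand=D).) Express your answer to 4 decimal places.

0.0250

P(Region=West) = 0.042 + 0.017 + 0.063 + 0.043 + 0.006 = 0.171.
P(Brand=D) = 0.011 + 0.036 + 0.032 + 0.043 + 0.024 = 0.146.
Product: 0.171 × 0.146 = 0.0250.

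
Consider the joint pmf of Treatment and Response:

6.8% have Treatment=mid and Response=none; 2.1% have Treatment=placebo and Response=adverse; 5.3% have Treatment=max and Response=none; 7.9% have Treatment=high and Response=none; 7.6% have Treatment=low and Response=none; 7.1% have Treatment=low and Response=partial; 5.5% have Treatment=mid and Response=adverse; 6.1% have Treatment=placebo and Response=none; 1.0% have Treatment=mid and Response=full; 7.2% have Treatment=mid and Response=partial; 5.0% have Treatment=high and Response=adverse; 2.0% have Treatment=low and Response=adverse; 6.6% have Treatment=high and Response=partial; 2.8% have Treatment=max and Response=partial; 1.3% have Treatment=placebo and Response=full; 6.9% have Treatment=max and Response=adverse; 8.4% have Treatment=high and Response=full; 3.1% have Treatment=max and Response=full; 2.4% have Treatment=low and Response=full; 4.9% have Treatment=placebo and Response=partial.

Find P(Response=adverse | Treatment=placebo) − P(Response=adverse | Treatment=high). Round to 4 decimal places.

-0.0334

P(Treatment=placebo) = 0.061 + 0.049 + 0.013 + 0.021 = 0.144; P(Response=adverse | Treatment=placebo) = 0.021/0.144 = 0.14583.
P(Treatment=high) = 0.079 + 0.066 + 0.084 + 0.050 = 0.279; P(Response=adverse | Treatment=high) = 0.050/0.279 = 0.17921.
Difference = -0.0334.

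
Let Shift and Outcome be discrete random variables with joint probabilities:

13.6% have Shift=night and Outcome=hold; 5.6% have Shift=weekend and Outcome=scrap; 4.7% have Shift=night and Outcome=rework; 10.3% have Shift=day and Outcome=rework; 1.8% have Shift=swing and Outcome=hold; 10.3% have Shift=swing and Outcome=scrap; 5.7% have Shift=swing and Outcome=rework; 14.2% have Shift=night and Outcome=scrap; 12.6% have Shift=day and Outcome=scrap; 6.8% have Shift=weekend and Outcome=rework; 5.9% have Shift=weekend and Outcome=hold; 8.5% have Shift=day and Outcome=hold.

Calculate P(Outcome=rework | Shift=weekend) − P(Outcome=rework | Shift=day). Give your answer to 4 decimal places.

P(Shift=weekend) = 0.068 + 0.056 + 0.059 = 0.183; P(Outcome=rework | Shift=weekend) = 0.068/0.183 = 0.37158.
P(Shift=day) = 0.103 + 0.126 + 0.085 = 0.314; P(Outcome=rework | Shift=day) = 0.103/0.314 = 0.32803.
Difference = 0.0436.

0.0436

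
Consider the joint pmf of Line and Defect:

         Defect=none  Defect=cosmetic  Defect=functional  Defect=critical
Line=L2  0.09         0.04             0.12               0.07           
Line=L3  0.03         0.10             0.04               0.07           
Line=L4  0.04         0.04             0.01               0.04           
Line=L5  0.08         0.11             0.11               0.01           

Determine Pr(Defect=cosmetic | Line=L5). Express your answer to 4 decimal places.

0.3548

P(Line=L5) = 0.08 + 0.11 + 0.11 + 0.01 = 0.31.
P(Defect=cosmetic | Line=L5) = 0.11/0.31 = 0.3548.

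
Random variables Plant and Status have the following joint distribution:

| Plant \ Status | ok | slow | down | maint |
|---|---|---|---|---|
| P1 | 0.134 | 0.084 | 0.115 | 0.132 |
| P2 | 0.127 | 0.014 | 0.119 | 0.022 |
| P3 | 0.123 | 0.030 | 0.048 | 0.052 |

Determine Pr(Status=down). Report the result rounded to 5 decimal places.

P(Status=down) = 0.115 + 0.119 + 0.048 = 0.282.

0.28200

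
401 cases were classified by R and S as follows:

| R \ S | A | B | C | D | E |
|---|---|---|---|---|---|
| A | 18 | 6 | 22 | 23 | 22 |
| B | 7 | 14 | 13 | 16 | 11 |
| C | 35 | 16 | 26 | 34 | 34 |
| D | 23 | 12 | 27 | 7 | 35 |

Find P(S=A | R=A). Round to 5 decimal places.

0.19780

Total with R=A: 18 + 6 + 22 + 23 + 22 = 91.
P(S=A | R=A) = 18/91 = 0.19780.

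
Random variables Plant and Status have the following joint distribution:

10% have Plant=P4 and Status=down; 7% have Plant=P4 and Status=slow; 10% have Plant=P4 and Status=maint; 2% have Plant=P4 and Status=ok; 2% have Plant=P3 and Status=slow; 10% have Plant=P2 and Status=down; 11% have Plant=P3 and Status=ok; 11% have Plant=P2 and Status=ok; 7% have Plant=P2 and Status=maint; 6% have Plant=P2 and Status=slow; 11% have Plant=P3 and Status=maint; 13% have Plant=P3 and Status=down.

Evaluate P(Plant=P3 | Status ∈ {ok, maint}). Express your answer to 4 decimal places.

0.4231

P(Status=ok) = 0.11 + 0.11 + 0.02 = 0.24.
P(Status=maint) = 0.07 + 0.11 + 0.10 = 0.28.
P(Status ∈ {ok, maint}) = 0.24 + 0.28 = 0.52; P(Plant=P3, Status ∈ {ok, maint}) = 0.11 + 0.11 = 0.22.
P(Plant=P3 | Status ∈ {ok, maint}) = 0.22/0.52 = 0.4231.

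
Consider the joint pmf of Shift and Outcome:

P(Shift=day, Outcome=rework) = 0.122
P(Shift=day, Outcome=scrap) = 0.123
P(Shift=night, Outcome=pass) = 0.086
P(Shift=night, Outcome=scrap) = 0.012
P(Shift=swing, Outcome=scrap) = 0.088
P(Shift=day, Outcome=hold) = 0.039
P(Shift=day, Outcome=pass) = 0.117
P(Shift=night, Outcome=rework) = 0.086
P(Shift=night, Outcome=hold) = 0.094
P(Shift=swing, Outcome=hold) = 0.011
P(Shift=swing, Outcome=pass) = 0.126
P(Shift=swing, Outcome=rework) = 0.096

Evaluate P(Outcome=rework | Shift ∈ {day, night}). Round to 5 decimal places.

0.30633

P(Shift=day) = 0.117 + 0.122 + 0.123 + 0.039 = 0.401.
P(Shift=night) = 0.086 + 0.086 + 0.012 + 0.094 = 0.278.
P(Shift ∈ {day, night}) = 0.401 + 0.278 = 0.679; P(Outcome=rework, Shift ∈ {day, night}) = 0.122 + 0.086 = 0.208.
P(Outcome=rework | Shift ∈ {day, night}) = 0.208/0.679 = 0.30633.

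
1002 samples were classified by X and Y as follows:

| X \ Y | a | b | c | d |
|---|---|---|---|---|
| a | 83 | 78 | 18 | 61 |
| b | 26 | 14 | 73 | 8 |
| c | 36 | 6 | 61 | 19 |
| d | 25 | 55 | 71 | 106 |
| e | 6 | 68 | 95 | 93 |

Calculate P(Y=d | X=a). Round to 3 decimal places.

Total with X=a: 83 + 78 + 18 + 61 = 240.
P(Y=d | X=a) = 61/240 = 0.254.

0.254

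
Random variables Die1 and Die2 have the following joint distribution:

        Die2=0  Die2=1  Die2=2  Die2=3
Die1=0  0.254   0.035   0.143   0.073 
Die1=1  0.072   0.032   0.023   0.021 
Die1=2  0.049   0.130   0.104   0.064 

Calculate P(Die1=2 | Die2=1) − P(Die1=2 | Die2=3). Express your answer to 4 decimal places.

P(Die2=1) = 0.035 + 0.032 + 0.130 = 0.197; P(Die1=2 | Die2=1) = 0.130/0.197 = 0.65990.
P(Die2=3) = 0.073 + 0.021 + 0.064 = 0.158; P(Die1=2 | Die2=3) = 0.064/0.158 = 0.40506.
Difference = 0.2548.

0.2548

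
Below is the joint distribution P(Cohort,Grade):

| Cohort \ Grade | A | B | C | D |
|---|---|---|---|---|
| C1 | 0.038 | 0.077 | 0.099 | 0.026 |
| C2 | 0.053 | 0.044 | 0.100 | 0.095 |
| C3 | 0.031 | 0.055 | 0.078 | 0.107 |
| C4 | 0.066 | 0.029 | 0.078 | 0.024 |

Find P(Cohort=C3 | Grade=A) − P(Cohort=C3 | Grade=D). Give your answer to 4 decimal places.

-0.2597

P(Grade=A) = 0.038 + 0.053 + 0.031 + 0.066 = 0.188; P(Cohort=C3 | Grade=A) = 0.031/0.188 = 0.16489.
P(Grade=D) = 0.026 + 0.095 + 0.107 + 0.024 = 0.252; P(Cohort=C3 | Grade=D) = 0.107/0.252 = 0.42460.
Difference = -0.2597.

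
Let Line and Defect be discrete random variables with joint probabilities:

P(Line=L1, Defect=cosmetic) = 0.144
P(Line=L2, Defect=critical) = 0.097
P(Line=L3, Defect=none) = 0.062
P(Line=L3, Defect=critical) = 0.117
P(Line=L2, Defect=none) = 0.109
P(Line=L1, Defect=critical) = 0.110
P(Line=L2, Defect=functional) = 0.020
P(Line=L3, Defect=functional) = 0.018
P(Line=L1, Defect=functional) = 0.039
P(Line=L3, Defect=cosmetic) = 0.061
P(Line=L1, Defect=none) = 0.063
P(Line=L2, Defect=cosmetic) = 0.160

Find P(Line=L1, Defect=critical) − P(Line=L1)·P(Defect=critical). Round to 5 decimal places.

P(Line=L1) = 0.063 + 0.144 + 0.039 + 0.110 = 0.356.
P(Defect=critical) = 0.110 + 0.097 + 0.117 = 0.324.
P(Line=L1, Defect=critical) − P(Line=L1)P(Defect=critical) = 0.110 − 0.356×0.324 = -0.00534.

-0.00534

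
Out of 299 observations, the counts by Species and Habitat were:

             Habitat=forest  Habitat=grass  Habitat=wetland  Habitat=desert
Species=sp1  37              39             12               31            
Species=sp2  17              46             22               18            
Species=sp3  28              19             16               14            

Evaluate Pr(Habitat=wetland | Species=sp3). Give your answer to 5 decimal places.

0.20779

Total with Species=sp3: 28 + 19 + 16 + 14 = 77.
P(Habitat=wetland | Species=sp3) = 16/77 = 0.20779.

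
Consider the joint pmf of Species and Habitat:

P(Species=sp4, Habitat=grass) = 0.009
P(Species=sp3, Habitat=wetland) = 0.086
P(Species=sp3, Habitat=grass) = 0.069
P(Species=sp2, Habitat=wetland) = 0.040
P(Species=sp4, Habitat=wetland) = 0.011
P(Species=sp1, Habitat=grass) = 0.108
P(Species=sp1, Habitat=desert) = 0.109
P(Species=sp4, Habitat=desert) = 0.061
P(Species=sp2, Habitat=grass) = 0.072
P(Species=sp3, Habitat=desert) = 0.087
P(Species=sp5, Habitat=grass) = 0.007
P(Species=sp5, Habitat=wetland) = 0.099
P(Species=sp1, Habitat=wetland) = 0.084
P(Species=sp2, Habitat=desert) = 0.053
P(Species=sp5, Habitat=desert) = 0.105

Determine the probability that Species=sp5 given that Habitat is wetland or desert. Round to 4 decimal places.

P(Habitat=wetland) = 0.084 + 0.040 + 0.086 + 0.011 + 0.099 = 0.320.
P(Habitat=desert) = 0.109 + 0.053 + 0.087 + 0.061 + 0.105 = 0.415.
P(Habitat ∈ {wetland, desert}) = 0.320 + 0.415 = 0.735; P(Species=sp5, Habitat ∈ {wetland, desert}) = 0.099 + 0.105 = 0.204.
P(Species=sp5 | Habitat ∈ {wetland, desert}) = 0.204/0.735 = 0.2776.

0.2776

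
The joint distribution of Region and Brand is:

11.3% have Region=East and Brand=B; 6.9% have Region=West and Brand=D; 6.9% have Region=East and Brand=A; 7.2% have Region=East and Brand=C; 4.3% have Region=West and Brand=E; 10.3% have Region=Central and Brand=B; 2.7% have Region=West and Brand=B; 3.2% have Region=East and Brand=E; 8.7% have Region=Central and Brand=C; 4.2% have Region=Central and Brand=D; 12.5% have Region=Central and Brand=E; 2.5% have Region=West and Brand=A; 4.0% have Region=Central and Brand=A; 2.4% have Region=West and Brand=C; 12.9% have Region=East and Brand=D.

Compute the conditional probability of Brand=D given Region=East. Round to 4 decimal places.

0.3108

P(Region=East) = 0.069 + 0.113 + 0.072 + 0.129 + 0.032 = 0.415.
P(Brand=D | Region=East) = 0.129/0.415 = 0.3108.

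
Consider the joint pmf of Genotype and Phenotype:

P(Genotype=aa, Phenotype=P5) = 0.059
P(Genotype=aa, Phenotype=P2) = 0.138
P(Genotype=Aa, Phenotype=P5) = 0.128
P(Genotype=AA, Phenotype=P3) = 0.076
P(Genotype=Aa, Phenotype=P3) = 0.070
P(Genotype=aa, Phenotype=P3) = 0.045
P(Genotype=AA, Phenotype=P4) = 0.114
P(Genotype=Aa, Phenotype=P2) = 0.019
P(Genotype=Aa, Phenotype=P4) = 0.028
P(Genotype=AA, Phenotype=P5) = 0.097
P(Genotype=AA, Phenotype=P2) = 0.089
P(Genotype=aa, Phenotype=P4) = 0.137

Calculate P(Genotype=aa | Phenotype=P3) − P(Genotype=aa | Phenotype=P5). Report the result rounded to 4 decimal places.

P(Phenotype=P3) = 0.076 + 0.070 + 0.045 = 0.191; P(Genotype=aa | Phenotype=P3) = 0.045/0.191 = 0.23560.
P(Phenotype=P5) = 0.097 + 0.128 + 0.059 = 0.284; P(Genotype=aa | Phenotype=P5) = 0.059/0.284 = 0.20775.
Difference = 0.0279.

0.0279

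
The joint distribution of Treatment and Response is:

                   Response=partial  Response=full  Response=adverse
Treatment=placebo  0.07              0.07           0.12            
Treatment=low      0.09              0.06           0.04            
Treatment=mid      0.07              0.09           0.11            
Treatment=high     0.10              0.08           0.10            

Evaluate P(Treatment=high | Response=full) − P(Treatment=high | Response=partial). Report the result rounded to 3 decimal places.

-0.036

P(Response=full) = 0.07 + 0.06 + 0.09 + 0.08 = 0.30; P(Treatment=high | Response=full) = 0.08/0.30 = 0.2667.
P(Response=partial) = 0.07 + 0.09 + 0.07 + 0.10 = 0.33; P(Treatment=high | Response=partial) = 0.10/0.33 = 0.3030.
Difference = -0.036.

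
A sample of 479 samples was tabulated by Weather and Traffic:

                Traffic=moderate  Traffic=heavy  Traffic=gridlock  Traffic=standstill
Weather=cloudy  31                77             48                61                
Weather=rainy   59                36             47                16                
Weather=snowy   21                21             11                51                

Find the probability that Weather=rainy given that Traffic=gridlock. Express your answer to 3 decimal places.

Total with Traffic=gridlock: 48 + 47 + 11 = 106.
P(Weather=rainy | Traffic=gridlock) = 47/106 = 0.443.

0.443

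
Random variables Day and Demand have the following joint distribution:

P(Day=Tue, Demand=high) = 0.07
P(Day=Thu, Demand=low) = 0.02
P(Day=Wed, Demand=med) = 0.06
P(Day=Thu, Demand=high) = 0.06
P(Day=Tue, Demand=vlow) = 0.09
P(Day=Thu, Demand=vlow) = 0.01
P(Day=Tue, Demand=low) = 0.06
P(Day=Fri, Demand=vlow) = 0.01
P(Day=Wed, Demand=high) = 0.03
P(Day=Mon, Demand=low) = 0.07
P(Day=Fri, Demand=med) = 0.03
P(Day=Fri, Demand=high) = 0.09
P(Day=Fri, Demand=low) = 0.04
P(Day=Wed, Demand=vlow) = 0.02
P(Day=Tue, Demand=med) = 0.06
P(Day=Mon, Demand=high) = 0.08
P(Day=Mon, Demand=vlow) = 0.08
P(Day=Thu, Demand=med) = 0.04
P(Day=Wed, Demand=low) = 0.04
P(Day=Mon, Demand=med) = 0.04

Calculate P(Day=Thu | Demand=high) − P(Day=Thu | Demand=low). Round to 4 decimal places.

P(Demand=high) = 0.08 + 0.07 + 0.03 + 0.06 + 0.09 = 0.33; P(Day=Thu | Demand=high) = 0.06/0.33 = 0.18182.
P(Demand=low) = 0.07 + 0.06 + 0.04 + 0.02 + 0.04 = 0.23; P(Day=Thu | Demand=low) = 0.02/0.23 = 0.08696.
Difference = 0.0949.

0.0949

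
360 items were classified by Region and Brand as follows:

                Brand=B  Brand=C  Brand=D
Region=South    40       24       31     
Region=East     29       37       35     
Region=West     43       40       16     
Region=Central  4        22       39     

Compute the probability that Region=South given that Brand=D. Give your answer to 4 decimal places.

0.2562

Total with Brand=D: 31 + 35 + 16 + 39 = 121.
P(Region=South | Brand=D) = 31/121 = 0.2562.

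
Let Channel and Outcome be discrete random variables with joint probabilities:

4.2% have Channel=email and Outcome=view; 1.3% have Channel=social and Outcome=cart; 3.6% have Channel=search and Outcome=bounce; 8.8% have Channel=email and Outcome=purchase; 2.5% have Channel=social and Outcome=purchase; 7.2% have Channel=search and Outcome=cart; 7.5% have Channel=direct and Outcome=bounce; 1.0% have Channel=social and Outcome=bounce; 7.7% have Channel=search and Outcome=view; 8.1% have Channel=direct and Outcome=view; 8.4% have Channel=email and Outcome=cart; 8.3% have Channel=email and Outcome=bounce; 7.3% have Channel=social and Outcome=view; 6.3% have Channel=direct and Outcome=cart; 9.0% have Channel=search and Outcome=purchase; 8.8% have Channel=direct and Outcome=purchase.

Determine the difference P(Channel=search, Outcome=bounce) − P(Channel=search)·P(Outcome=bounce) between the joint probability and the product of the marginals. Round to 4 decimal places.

P(Channel=search) = 0.036 + 0.077 + 0.072 + 0.090 = 0.275.
P(Outcome=bounce) = 0.083 + 0.036 + 0.010 + 0.075 = 0.204.
P(Channel=search, Outcome=bounce) − P(Channel=search)P(Outcome=bounce) = 0.036 − 0.275×0.204 = -0.0201.

-0.0201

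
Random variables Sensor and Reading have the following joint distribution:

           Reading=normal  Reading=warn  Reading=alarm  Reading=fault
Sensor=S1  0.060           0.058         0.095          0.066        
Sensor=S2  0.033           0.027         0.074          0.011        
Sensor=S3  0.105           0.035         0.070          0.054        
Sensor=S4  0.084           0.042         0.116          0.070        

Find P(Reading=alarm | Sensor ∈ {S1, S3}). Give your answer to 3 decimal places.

P(Sensor=S1) = 0.060 + 0.058 + 0.095 + 0.066 = 0.279.
P(Sensor=S3) = 0.105 + 0.035 + 0.070 + 0.054 = 0.264.
P(Sensor ∈ {S1, S3}) = 0.279 + 0.264 = 0.543; P(Reading=alarm, Sensor ∈ {S1, S3}) = 0.095 + 0.070 = 0.165.
P(Reading=alarm | Sensor ∈ {S1, S3}) = 0.165/0.543 = 0.304.

0.304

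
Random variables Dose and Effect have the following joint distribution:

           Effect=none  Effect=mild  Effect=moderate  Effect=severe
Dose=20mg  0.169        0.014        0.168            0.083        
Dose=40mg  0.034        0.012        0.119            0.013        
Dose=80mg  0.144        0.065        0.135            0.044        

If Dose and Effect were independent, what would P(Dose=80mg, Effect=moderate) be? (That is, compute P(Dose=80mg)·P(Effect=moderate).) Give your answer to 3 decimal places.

P(Dose=80mg) = 0.144 + 0.065 + 0.135 + 0.044 = 0.388.
P(Effect=moderate) = 0.168 + 0.119 + 0.135 = 0.422.
Product: 0.388 × 0.422 = 0.164.

0.164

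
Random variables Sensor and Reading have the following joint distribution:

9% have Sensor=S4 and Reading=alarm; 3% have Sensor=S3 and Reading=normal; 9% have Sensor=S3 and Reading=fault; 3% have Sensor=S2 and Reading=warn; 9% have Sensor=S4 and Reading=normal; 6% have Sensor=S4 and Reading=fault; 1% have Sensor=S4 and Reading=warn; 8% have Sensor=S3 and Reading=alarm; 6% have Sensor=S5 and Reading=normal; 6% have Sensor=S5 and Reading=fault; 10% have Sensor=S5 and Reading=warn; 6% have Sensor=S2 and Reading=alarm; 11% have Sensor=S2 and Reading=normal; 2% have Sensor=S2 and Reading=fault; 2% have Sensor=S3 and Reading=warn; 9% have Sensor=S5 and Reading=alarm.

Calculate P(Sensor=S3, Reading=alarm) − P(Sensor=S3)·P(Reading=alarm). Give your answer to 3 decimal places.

0.010

P(Sensor=S3) = 0.03 + 0.02 + 0.08 + 0.09 = 0.22.
P(Reading=alarm) = 0.06 + 0.08 + 0.09 + 0.09 = 0.32.
P(Sensor=S3, Reading=alarm) − P(Sensor=S3)P(Reading=alarm) = 0.08 − 0.22×0.32 = 0.010.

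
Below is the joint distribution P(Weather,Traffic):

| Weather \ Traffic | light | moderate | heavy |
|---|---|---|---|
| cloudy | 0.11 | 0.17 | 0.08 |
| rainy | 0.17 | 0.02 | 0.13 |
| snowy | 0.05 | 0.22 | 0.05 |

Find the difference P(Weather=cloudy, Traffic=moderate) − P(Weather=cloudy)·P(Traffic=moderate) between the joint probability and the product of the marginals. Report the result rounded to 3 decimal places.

0.022

P(Weather=cloudy) = 0.11 + 0.17 + 0.08 = 0.36.
P(Traffic=moderate) = 0.17 + 0.02 + 0.22 = 0.41.
P(Weather=cloudy, Traffic=moderate) − P(Weather=cloudy)P(Traffic=moderate) = 0.17 − 0.36×0.41 = 0.022.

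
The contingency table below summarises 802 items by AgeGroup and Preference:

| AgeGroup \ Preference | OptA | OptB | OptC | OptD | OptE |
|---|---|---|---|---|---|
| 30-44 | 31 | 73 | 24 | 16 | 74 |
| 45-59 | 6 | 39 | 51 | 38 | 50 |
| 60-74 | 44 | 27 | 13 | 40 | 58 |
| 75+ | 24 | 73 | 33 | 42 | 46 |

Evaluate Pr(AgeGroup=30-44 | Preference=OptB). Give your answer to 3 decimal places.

0.344

Total with Preference=OptB: 73 + 39 + 27 + 73 = 212.
P(AgeGroup=30-44 | Preference=OptB) = 73/212 = 0.344.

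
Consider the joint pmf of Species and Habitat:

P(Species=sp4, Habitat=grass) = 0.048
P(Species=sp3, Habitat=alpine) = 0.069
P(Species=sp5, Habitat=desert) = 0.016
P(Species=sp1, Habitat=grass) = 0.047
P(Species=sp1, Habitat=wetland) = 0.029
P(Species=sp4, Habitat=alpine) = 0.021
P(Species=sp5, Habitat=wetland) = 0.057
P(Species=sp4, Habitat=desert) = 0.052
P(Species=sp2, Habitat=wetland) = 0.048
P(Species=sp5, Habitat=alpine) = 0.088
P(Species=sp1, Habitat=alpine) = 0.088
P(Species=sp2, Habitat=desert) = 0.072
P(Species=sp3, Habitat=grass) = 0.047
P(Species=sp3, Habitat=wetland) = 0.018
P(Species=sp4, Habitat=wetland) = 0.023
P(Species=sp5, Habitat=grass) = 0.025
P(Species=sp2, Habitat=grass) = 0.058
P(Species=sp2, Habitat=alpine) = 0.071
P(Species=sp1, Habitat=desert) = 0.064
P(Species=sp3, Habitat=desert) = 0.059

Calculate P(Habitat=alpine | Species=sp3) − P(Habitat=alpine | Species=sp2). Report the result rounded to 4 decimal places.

0.0724

P(Species=sp3) = 0.047 + 0.018 + 0.059 + 0.069 = 0.193; P(Habitat=alpine | Species=sp3) = 0.069/0.193 = 0.35751.
P(Species=sp2) = 0.058 + 0.048 + 0.072 + 0.071 = 0.249; P(Habitat=alpine | Species=sp2) = 0.071/0.249 = 0.28514.
Difference = 0.0724.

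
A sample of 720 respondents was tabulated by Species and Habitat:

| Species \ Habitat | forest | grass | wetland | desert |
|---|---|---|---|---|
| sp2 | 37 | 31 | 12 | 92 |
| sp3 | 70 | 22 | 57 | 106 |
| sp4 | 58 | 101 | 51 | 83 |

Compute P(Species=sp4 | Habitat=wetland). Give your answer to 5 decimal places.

0.42500

Total with Habitat=wetland: 12 + 57 + 51 = 120.
P(Species=sp4 | Habitat=wetland) = 51/120 = 0.42500.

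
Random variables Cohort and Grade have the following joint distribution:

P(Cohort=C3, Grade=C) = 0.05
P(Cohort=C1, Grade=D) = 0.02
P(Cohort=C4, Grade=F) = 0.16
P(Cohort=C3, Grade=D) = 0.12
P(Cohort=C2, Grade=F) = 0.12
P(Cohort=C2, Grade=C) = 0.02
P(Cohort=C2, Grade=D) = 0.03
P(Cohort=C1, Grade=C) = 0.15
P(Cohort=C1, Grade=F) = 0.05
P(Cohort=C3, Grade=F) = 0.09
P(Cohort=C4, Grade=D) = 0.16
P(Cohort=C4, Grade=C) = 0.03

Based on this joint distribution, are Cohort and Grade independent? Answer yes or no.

P(Cohort=C1) = 0.22 and P(Grade=C) = 0.25, so their product is 0.0550, but P(Cohort=C1, Grade=C) = 0.15. Since these differ, Cohort and Grade are not independent.

no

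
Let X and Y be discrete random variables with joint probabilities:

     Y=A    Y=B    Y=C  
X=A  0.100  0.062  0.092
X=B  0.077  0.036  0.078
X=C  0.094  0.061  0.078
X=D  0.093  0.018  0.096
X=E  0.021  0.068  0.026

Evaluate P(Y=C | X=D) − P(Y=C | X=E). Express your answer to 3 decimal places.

0.238

P(X=D) = 0.093 + 0.018 + 0.096 = 0.207; P(Y=C | X=D) = 0.096/0.207 = 0.4638.
P(X=E) = 0.021 + 0.068 + 0.026 = 0.115; P(Y=C | X=E) = 0.026/0.115 = 0.2261.
Difference = 0.238.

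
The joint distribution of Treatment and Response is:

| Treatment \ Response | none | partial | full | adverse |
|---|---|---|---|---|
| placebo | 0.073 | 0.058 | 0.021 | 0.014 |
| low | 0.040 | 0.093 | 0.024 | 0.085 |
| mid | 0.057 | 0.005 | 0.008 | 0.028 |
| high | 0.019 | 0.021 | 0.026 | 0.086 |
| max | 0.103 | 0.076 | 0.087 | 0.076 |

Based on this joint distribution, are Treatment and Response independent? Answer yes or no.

P(Treatment=high) = 0.152 and P(Response=adverse) = 0.289, so their product is 0.04393, but P(Treatment=high, Response=adverse) = 0.086. Since these differ, Treatment and Response are not independent.

no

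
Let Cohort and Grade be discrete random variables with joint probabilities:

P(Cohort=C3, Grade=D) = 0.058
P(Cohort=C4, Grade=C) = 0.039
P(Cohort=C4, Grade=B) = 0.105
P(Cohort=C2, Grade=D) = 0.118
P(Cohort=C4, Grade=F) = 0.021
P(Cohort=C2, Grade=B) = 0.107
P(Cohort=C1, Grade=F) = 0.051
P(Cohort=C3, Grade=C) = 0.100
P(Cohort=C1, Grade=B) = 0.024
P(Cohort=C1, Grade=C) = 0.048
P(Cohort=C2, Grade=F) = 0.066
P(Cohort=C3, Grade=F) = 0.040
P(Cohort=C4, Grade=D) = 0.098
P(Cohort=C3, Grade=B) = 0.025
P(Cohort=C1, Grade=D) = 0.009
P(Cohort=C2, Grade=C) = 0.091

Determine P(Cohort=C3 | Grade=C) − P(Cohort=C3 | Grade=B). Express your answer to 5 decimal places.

P(Grade=C) = 0.048 + 0.091 + 0.100 + 0.039 = 0.278; P(Cohort=C3 | Grade=C) = 0.100/0.278 = 0.359712.
P(Grade=B) = 0.024 + 0.107 + 0.025 + 0.105 = 0.261; P(Cohort=C3 | Grade=B) = 0.025/0.261 = 0.095785.
Difference = 0.26393.

0.26393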